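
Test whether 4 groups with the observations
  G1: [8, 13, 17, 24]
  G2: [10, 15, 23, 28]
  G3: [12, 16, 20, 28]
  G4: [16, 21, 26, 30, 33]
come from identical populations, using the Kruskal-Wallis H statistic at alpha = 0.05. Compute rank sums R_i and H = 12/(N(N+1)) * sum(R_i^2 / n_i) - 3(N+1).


Step 1: Combine all N = 17 observations and assign midranks.
sorted (value, group, rank): (8,G1,1), (10,G2,2), (12,G3,3), (13,G1,4), (15,G2,5), (16,G3,6.5), (16,G4,6.5), (17,G1,8), (20,G3,9), (21,G4,10), (23,G2,11), (24,G1,12), (26,G4,13), (28,G2,14.5), (28,G3,14.5), (30,G4,16), (33,G4,17)
Step 2: Sum ranks within each group.
R_1 = 25 (n_1 = 4)
R_2 = 32.5 (n_2 = 4)
R_3 = 33 (n_3 = 4)
R_4 = 62.5 (n_4 = 5)
Step 3: H = 12/(N(N+1)) * sum(R_i^2/n_i) - 3(N+1)
     = 12/(17*18) * (25^2/4 + 32.5^2/4 + 33^2/4 + 62.5^2/5) - 3*18
     = 0.039216 * 1473.81 - 54
     = 3.796569.
Step 4: Ties present; correction factor C = 1 - 12/(17^3 - 17) = 0.997549. Corrected H = 3.796569 / 0.997549 = 3.805897.
Step 5: Under H0, H ~ chi^2(3); p-value = 0.283201.
Step 6: alpha = 0.05. fail to reject H0.

H = 3.8059, df = 3, p = 0.283201, fail to reject H0.


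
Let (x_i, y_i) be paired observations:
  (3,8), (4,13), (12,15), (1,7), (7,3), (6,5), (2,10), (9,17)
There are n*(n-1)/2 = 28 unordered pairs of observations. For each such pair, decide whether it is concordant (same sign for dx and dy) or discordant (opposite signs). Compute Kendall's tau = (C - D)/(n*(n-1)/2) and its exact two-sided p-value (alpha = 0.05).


Step 1: Enumerate the 28 unordered pairs (i,j) with i<j and classify each by sign(x_j-x_i) * sign(y_j-y_i).
  (1,2):dx=+1,dy=+5->C; (1,3):dx=+9,dy=+7->C; (1,4):dx=-2,dy=-1->C; (1,5):dx=+4,dy=-5->D
  (1,6):dx=+3,dy=-3->D; (1,7):dx=-1,dy=+2->D; (1,8):dx=+6,dy=+9->C; (2,3):dx=+8,dy=+2->C
  (2,4):dx=-3,dy=-6->C; (2,5):dx=+3,dy=-10->D; (2,6):dx=+2,dy=-8->D; (2,7):dx=-2,dy=-3->C
  (2,8):dx=+5,dy=+4->C; (3,4):dx=-11,dy=-8->C; (3,5):dx=-5,dy=-12->C; (3,6):dx=-6,dy=-10->C
  (3,7):dx=-10,dy=-5->C; (3,8):dx=-3,dy=+2->D; (4,5):dx=+6,dy=-4->D; (4,6):dx=+5,dy=-2->D
  (4,7):dx=+1,dy=+3->C; (4,8):dx=+8,dy=+10->C; (5,6):dx=-1,dy=+2->D; (5,7):dx=-5,dy=+7->D
  (5,8):dx=+2,dy=+14->C; (6,7):dx=-4,dy=+5->D; (6,8):dx=+3,dy=+12->C; (7,8):dx=+7,dy=+7->C
Step 2: C = 17, D = 11, total pairs = 28.
Step 3: tau = (C - D)/(n(n-1)/2) = (17 - 11)/28 = 0.214286.
Step 4: Exact two-sided p-value (enumerate n! = 40320 permutations of y under H0): p = 0.548413.
Step 5: alpha = 0.05. fail to reject H0.

tau_b = 0.2143 (C=17, D=11), p = 0.548413, fail to reject H0.


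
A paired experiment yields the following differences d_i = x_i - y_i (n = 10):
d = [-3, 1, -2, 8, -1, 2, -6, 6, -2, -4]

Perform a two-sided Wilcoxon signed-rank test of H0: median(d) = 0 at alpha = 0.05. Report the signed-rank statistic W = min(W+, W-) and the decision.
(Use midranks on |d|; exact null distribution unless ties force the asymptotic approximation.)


Step 1: Drop any zero differences (none here) and take |d_i|.
|d| = [3, 1, 2, 8, 1, 2, 6, 6, 2, 4]
Step 2: Midrank |d_i| (ties get averaged ranks).
ranks: |3|->6, |1|->1.5, |2|->4, |8|->10, |1|->1.5, |2|->4, |6|->8.5, |6|->8.5, |2|->4, |4|->7
Step 3: Attach original signs; sum ranks with positive sign and with negative sign.
W+ = 1.5 + 10 + 4 + 8.5 = 24
W- = 6 + 4 + 1.5 + 8.5 + 4 + 7 = 31
(Check: W+ + W- = 55 should equal n(n+1)/2 = 55.)
Step 4: Test statistic W = min(W+, W-) = 24.
Step 5: Ties in |d|, so use the tie-corrected normal approximation.
        E[W] = n(n+1)/4 = 10*11/4 = 27.5.
        Tie groups: |d|=1 (t=2), |d|=2 (t=3), |d|=6 (t=2); sum(t^3 - t) = 36.
        Var[W] = n(n+1)(2n+1)/24 - sum(t^3-t)/48 = 2310/24 - 36/48 = 95.5.
        z = (W - E[W]) / sqrt(Var[W]) = (24 - 27.5) / 9.7724 = -0.3582.
        Two-sided p = 2*Phi(z) = 0.720230.
Step 6: alpha = 0.05. fail to reject H0.

W+ = 24, W- = 31, W = min = 24, p = 0.720230, fail to reject H0.


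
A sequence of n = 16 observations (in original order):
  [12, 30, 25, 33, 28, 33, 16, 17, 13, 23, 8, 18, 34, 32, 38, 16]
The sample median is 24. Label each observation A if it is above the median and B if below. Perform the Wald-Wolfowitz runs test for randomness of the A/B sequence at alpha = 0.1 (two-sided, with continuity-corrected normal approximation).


Step 1: Compute median = 24; label A = above, B = below.
Labels in order: BAAAAABBBBBBAAAB  (n_A = 8, n_B = 8)
Step 2: Count runs R = 5.
Step 3: Under H0 (random ordering), E[R] = 2*n_A*n_B/(n_A+n_B) + 1 = 2*8*8/16 + 1 = 9.0000.
        Var[R] = 2*n_A*n_B*(2*n_A*n_B - n_A - n_B) / ((n_A+n_B)^2 * (n_A+n_B-1)) = 14336/3840 = 3.7333.
        SD[R] = 1.9322.
Step 4: Continuity-corrected z = (R + 0.5 - E[R]) / SD[R] = (5 + 0.5 - 9.0000) / 1.9322 = -1.8114.
Step 5: Two-sided p-value via normal approximation = 2*(1 - Phi(|z|)) = 0.070076.
Step 6: alpha = 0.1. reject H0.

R = 5, z = -1.8114, p = 0.070076, reject H0.


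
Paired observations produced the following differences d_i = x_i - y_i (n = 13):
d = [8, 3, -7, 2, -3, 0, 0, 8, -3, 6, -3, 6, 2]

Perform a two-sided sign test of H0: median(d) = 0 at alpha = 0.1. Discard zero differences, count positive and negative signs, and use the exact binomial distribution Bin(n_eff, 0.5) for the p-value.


Step 1: Discard zero differences. Original n = 13; n_eff = number of nonzero differences = 11.
Nonzero differences (with sign): +8, +3, -7, +2, -3, +8, -3, +6, -3, +6, +2
Step 2: Count signs: positive = 7, negative = 4.
Step 3: Under H0: P(positive) = 0.5, so the number of positives S ~ Bin(11, 0.5).
Step 4: Two-sided exact p-value = sum of Bin(11,0.5) probabilities at or below the observed probability = 0.548828.
Step 5: alpha = 0.1. fail to reject H0.

n_eff = 11, pos = 7, neg = 4, p = 0.548828, fail to reject H0.


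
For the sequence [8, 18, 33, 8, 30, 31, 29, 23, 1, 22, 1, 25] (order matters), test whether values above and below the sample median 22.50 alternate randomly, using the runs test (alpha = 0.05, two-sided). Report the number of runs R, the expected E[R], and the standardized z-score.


Step 1: Compute median = 22.50; label A = above, B = below.
Labels in order: BBABAAAABBBA  (n_A = 6, n_B = 6)
Step 2: Count runs R = 6.
Step 3: Under H0 (random ordering), E[R] = 2*n_A*n_B/(n_A+n_B) + 1 = 2*6*6/12 + 1 = 7.0000.
        Var[R] = 2*n_A*n_B*(2*n_A*n_B - n_A - n_B) / ((n_A+n_B)^2 * (n_A+n_B-1)) = 4320/1584 = 2.7273.
        SD[R] = 1.6514.
Step 4: Continuity-corrected z = (R + 0.5 - E[R]) / SD[R] = (6 + 0.5 - 7.0000) / 1.6514 = -0.3028.
Step 5: Two-sided p-value via normal approximation = 2*(1 - Phi(|z|)) = 0.762069.
Step 6: alpha = 0.05. fail to reject H0.

R = 6, z = -0.3028, p = 0.762069, fail to reject H0.


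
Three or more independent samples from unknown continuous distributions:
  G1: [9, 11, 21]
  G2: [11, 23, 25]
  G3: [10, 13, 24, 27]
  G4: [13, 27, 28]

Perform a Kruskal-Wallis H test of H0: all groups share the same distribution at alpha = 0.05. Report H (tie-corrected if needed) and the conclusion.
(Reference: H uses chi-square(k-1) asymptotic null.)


Step 1: Combine all N = 13 observations and assign midranks.
sorted (value, group, rank): (9,G1,1), (10,G3,2), (11,G1,3.5), (11,G2,3.5), (13,G3,5.5), (13,G4,5.5), (21,G1,7), (23,G2,8), (24,G3,9), (25,G2,10), (27,G3,11.5), (27,G4,11.5), (28,G4,13)
Step 2: Sum ranks within each group.
R_1 = 11.5 (n_1 = 3)
R_2 = 21.5 (n_2 = 3)
R_3 = 28 (n_3 = 4)
R_4 = 30 (n_4 = 3)
Step 3: H = 12/(N(N+1)) * sum(R_i^2/n_i) - 3(N+1)
     = 12/(13*14) * (11.5^2/3 + 21.5^2/3 + 28^2/4 + 30^2/3) - 3*14
     = 0.065934 * 694.167 - 42
     = 3.769231.
Step 4: Ties present; correction factor C = 1 - 18/(13^3 - 13) = 0.991758. Corrected H = 3.769231 / 0.991758 = 3.800554.
Step 5: Under H0, H ~ chi^2(3); p-value = 0.283822.
Step 6: alpha = 0.05. fail to reject H0.

H = 3.8006, df = 3, p = 0.283822, fail to reject H0.


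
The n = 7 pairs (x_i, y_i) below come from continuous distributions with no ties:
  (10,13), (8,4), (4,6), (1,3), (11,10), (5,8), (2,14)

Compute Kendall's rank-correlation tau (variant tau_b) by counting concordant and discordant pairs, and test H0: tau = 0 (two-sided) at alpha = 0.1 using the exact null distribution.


Step 1: Enumerate the 21 unordered pairs (i,j) with i<j and classify each by sign(x_j-x_i) * sign(y_j-y_i).
  (1,2):dx=-2,dy=-9->C; (1,3):dx=-6,dy=-7->C; (1,4):dx=-9,dy=-10->C; (1,5):dx=+1,dy=-3->D
  (1,6):dx=-5,dy=-5->C; (1,7):dx=-8,dy=+1->D; (2,3):dx=-4,dy=+2->D; (2,4):dx=-7,dy=-1->C
  (2,5):dx=+3,dy=+6->C; (2,6):dx=-3,dy=+4->D; (2,7):dx=-6,dy=+10->D; (3,4):dx=-3,dy=-3->C
  (3,5):dx=+7,dy=+4->C; (3,6):dx=+1,dy=+2->C; (3,7):dx=-2,dy=+8->D; (4,5):dx=+10,dy=+7->C
  (4,6):dx=+4,dy=+5->C; (4,7):dx=+1,dy=+11->C; (5,6):dx=-6,dy=-2->C; (5,7):dx=-9,dy=+4->D
  (6,7):dx=-3,dy=+6->D
Step 2: C = 13, D = 8, total pairs = 21.
Step 3: tau = (C - D)/(n(n-1)/2) = (13 - 8)/21 = 0.238095.
Step 4: Exact two-sided p-value (enumerate n! = 5040 permutations of y under H0): p = 0.561905.
Step 5: alpha = 0.1. fail to reject H0.

tau_b = 0.2381 (C=13, D=8), p = 0.561905, fail to reject H0.


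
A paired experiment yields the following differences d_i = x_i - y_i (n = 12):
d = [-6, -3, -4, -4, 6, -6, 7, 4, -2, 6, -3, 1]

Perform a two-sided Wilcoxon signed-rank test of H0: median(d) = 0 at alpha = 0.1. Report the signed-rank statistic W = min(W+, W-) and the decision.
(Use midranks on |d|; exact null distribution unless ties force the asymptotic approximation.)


Step 1: Drop any zero differences (none here) and take |d_i|.
|d| = [6, 3, 4, 4, 6, 6, 7, 4, 2, 6, 3, 1]
Step 2: Midrank |d_i| (ties get averaged ranks).
ranks: |6|->9.5, |3|->3.5, |4|->6, |4|->6, |6|->9.5, |6|->9.5, |7|->12, |4|->6, |2|->2, |6|->9.5, |3|->3.5, |1|->1
Step 3: Attach original signs; sum ranks with positive sign and with negative sign.
W+ = 9.5 + 12 + 6 + 9.5 + 1 = 38
W- = 9.5 + 3.5 + 6 + 6 + 9.5 + 2 + 3.5 = 40
(Check: W+ + W- = 78 should equal n(n+1)/2 = 78.)
Step 4: Test statistic W = min(W+, W-) = 38.
Step 5: Ties in |d|, so use the tie-corrected normal approximation.
        E[W] = n(n+1)/4 = 12*13/4 = 39.
        Tie groups: |d|=3 (t=2), |d|=4 (t=3), |d|=6 (t=4); sum(t^3 - t) = 90.
        Var[W] = n(n+1)(2n+1)/24 - sum(t^3-t)/48 = 3900/24 - 90/48 = 160.625.
        z = (W - E[W]) / sqrt(Var[W]) = (38 - 39) / 12.6738 = -0.0789.
        Two-sided p = 2*Phi(z) = 0.937110.
Step 6: alpha = 0.1. fail to reject H0.

W+ = 38, W- = 40, W = min = 38, p = 0.937110, fail to reject H0.


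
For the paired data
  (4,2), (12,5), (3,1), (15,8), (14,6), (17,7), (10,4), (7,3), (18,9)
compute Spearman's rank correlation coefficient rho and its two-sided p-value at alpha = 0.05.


Step 1: Rank x and y separately (midranks; no ties here).
rank(x): 4->2, 12->5, 3->1, 15->7, 14->6, 17->8, 10->4, 7->3, 18->9
rank(y): 2->2, 5->5, 1->1, 8->8, 6->6, 7->7, 4->4, 3->3, 9->9
Step 2: d_i = R_x(i) - R_y(i); compute d_i^2.
  (2-2)^2=0, (5-5)^2=0, (1-1)^2=0, (7-8)^2=1, (6-6)^2=0, (8-7)^2=1, (4-4)^2=0, (3-3)^2=0, (9-9)^2=0
sum(d^2) = 2.
Step 3: rho = 1 - 6*2 / (9*(9^2 - 1)) = 1 - 12/720 = 0.983333.
Step 4: Under H0, t = rho * sqrt((n-2)/(1-rho^2)) = 14.3096 ~ t(7).
Step 5: Two-sided p-value from the t-distribution with 7 df = 0.000002.
Step 6: alpha = 0.05. reject H0.

rho = 0.9833, p = 0.000002, reject H0 at alpha = 0.05.


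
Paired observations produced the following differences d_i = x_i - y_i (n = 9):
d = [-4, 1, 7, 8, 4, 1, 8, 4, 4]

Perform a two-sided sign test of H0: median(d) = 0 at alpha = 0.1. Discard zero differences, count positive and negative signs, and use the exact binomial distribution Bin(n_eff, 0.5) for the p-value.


Step 1: Discard zero differences. Original n = 9; n_eff = number of nonzero differences = 9.
Nonzero differences (with sign): -4, +1, +7, +8, +4, +1, +8, +4, +4
Step 2: Count signs: positive = 8, negative = 1.
Step 3: Under H0: P(positive) = 0.5, so the number of positives S ~ Bin(9, 0.5).
Step 4: Two-sided exact p-value = sum of Bin(9,0.5) probabilities at or below the observed probability = 0.039062.
Step 5: alpha = 0.1. reject H0.

n_eff = 9, pos = 8, neg = 1, p = 0.039062, reject H0.


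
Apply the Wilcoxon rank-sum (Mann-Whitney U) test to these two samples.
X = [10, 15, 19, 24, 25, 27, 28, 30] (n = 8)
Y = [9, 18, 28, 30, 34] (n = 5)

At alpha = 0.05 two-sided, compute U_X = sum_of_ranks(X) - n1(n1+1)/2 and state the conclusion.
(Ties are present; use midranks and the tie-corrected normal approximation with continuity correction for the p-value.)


Step 1: Combine and sort all 13 observations; assign midranks.
sorted (value, group): (9,Y), (10,X), (15,X), (18,Y), (19,X), (24,X), (25,X), (27,X), (28,X), (28,Y), (30,X), (30,Y), (34,Y)
ranks: 9->1, 10->2, 15->3, 18->4, 19->5, 24->6, 25->7, 27->8, 28->9.5, 28->9.5, 30->11.5, 30->11.5, 34->13
Step 2: Rank sum for X: R1 = 2 + 3 + 5 + 6 + 7 + 8 + 9.5 + 11.5 = 52.
Step 3: U_X = R1 - n1(n1+1)/2 = 52 - 8*9/2 = 52 - 36 = 16.
       U_Y = n1*n2 - U_X = 40 - 16 = 24.
Step 4: Ties are present, so use the tie-corrected normal approximation (with continuity correction) for the p-value.
Step 5: p-value = 0.607419; compare to alpha = 0.05. fail to reject H0.

U_X = 16, p = 0.607419, fail to reject H0 at alpha = 0.05.


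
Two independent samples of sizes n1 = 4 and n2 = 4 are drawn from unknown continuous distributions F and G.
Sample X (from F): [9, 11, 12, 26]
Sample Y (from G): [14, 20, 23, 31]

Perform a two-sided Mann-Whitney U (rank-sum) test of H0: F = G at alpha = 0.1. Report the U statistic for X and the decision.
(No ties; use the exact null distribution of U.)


Step 1: Combine and sort all 8 observations; assign midranks.
sorted (value, group): (9,X), (11,X), (12,X), (14,Y), (20,Y), (23,Y), (26,X), (31,Y)
ranks: 9->1, 11->2, 12->3, 14->4, 20->5, 23->6, 26->7, 31->8
Step 2: Rank sum for X: R1 = 1 + 2 + 3 + 7 = 13.
Step 3: U_X = R1 - n1(n1+1)/2 = 13 - 4*5/2 = 13 - 10 = 3.
       U_Y = n1*n2 - U_X = 16 - 3 = 13.
Step 4: No ties, so the exact null distribution of U (based on enumerating the C(8,4) = 70 equally likely rank assignments) gives the two-sided p-value.
Step 5: p-value = 0.200000; compare to alpha = 0.1. fail to reject H0.

U_X = 3, p = 0.200000, fail to reject H0 at alpha = 0.1.


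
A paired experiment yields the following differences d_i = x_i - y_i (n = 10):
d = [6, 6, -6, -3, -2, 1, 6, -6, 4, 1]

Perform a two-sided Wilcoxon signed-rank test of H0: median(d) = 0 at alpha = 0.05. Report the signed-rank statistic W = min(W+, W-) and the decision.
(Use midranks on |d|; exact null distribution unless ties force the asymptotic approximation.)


Step 1: Drop any zero differences (none here) and take |d_i|.
|d| = [6, 6, 6, 3, 2, 1, 6, 6, 4, 1]
Step 2: Midrank |d_i| (ties get averaged ranks).
ranks: |6|->8, |6|->8, |6|->8, |3|->4, |2|->3, |1|->1.5, |6|->8, |6|->8, |4|->5, |1|->1.5
Step 3: Attach original signs; sum ranks with positive sign and with negative sign.
W+ = 8 + 8 + 1.5 + 8 + 5 + 1.5 = 32
W- = 8 + 4 + 3 + 8 = 23
(Check: W+ + W- = 55 should equal n(n+1)/2 = 55.)
Step 4: Test statistic W = min(W+, W-) = 23.
Step 5: Ties in |d|, so use the tie-corrected normal approximation.
        E[W] = n(n+1)/4 = 10*11/4 = 27.5.
        Tie groups: |d|=1 (t=2), |d|=6 (t=5); sum(t^3 - t) = 126.
        Var[W] = n(n+1)(2n+1)/24 - sum(t^3-t)/48 = 2310/24 - 126/48 = 93.625.
        z = (W - E[W]) / sqrt(Var[W]) = (23 - 27.5) / 9.6760 = -0.4651.
        Two-sided p = 2*Phi(z) = 0.641883.
Step 6: alpha = 0.05. fail to reject H0.

W+ = 32, W- = 23, W = min = 23, p = 0.641883, fail to reject H0.


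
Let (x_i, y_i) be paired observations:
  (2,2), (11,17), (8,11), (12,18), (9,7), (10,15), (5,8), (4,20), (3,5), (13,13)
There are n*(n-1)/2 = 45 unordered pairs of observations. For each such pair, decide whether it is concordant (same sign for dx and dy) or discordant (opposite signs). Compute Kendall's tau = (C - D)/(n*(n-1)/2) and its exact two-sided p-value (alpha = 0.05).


Step 1: Enumerate the 45 unordered pairs (i,j) with i<j and classify each by sign(x_j-x_i) * sign(y_j-y_i).
  (1,2):dx=+9,dy=+15->C; (1,3):dx=+6,dy=+9->C; (1,4):dx=+10,dy=+16->C; (1,5):dx=+7,dy=+5->C
  (1,6):dx=+8,dy=+13->C; (1,7):dx=+3,dy=+6->C; (1,8):dx=+2,dy=+18->C; (1,9):dx=+1,dy=+3->C
  (1,10):dx=+11,dy=+11->C; (2,3):dx=-3,dy=-6->C; (2,4):dx=+1,dy=+1->C; (2,5):dx=-2,dy=-10->C
  (2,6):dx=-1,dy=-2->C; (2,7):dx=-6,dy=-9->C; (2,8):dx=-7,dy=+3->D; (2,9):dx=-8,dy=-12->C
  (2,10):dx=+2,dy=-4->D; (3,4):dx=+4,dy=+7->C; (3,5):dx=+1,dy=-4->D; (3,6):dx=+2,dy=+4->C
  (3,7):dx=-3,dy=-3->C; (3,8):dx=-4,dy=+9->D; (3,9):dx=-5,dy=-6->C; (3,10):dx=+5,dy=+2->C
  (4,5):dx=-3,dy=-11->C; (4,6):dx=-2,dy=-3->C; (4,7):dx=-7,dy=-10->C; (4,8):dx=-8,dy=+2->D
  (4,9):dx=-9,dy=-13->C; (4,10):dx=+1,dy=-5->D; (5,6):dx=+1,dy=+8->C; (5,7):dx=-4,dy=+1->D
  (5,8):dx=-5,dy=+13->D; (5,9):dx=-6,dy=-2->C; (5,10):dx=+4,dy=+6->C; (6,7):dx=-5,dy=-7->C
  (6,8):dx=-6,dy=+5->D; (6,9):dx=-7,dy=-10->C; (6,10):dx=+3,dy=-2->D; (7,8):dx=-1,dy=+12->D
  (7,9):dx=-2,dy=-3->C; (7,10):dx=+8,dy=+5->C; (8,9):dx=-1,dy=-15->C; (8,10):dx=+9,dy=-7->D
  (9,10):dx=+10,dy=+8->C
Step 2: C = 33, D = 12, total pairs = 45.
Step 3: tau = (C - D)/(n(n-1)/2) = (33 - 12)/45 = 0.466667.
Step 4: Exact two-sided p-value (enumerate n! = 3628800 permutations of y under H0): p = 0.072550.
Step 5: alpha = 0.05. fail to reject H0.

tau_b = 0.4667 (C=33, D=12), p = 0.072550, fail to reject H0.


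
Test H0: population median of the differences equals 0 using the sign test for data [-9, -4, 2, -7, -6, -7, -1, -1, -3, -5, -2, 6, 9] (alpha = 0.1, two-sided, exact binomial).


Step 1: Discard zero differences. Original n = 13; n_eff = number of nonzero differences = 13.
Nonzero differences (with sign): -9, -4, +2, -7, -6, -7, -1, -1, -3, -5, -2, +6, +9
Step 2: Count signs: positive = 3, negative = 10.
Step 3: Under H0: P(positive) = 0.5, so the number of positives S ~ Bin(13, 0.5).
Step 4: Two-sided exact p-value = sum of Bin(13,0.5) probabilities at or below the observed probability = 0.092285.
Step 5: alpha = 0.1. reject H0.

n_eff = 13, pos = 3, neg = 10, p = 0.092285, reject H0.


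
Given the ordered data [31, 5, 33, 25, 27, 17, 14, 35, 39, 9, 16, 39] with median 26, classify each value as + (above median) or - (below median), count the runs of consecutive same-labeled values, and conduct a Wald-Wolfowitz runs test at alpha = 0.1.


Step 1: Compute median = 26; label A = above, B = below.
Labels in order: ABABABBAABBA  (n_A = 6, n_B = 6)
Step 2: Count runs R = 9.
Step 3: Under H0 (random ordering), E[R] = 2*n_A*n_B/(n_A+n_B) + 1 = 2*6*6/12 + 1 = 7.0000.
        Var[R] = 2*n_A*n_B*(2*n_A*n_B - n_A - n_B) / ((n_A+n_B)^2 * (n_A+n_B-1)) = 4320/1584 = 2.7273.
        SD[R] = 1.6514.
Step 4: Continuity-corrected z = (R - 0.5 - E[R]) / SD[R] = (9 - 0.5 - 7.0000) / 1.6514 = 0.9083.
Step 5: Two-sided p-value via normal approximation = 2*(1 - Phi(|z|)) = 0.363722.
Step 6: alpha = 0.1. fail to reject H0.

R = 9, z = 0.9083, p = 0.363722, fail to reject H0.


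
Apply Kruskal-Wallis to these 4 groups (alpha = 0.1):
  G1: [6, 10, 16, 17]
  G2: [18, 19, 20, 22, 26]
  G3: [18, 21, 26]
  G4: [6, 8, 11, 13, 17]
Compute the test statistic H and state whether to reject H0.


Step 1: Combine all N = 17 observations and assign midranks.
sorted (value, group, rank): (6,G1,1.5), (6,G4,1.5), (8,G4,3), (10,G1,4), (11,G4,5), (13,G4,6), (16,G1,7), (17,G1,8.5), (17,G4,8.5), (18,G2,10.5), (18,G3,10.5), (19,G2,12), (20,G2,13), (21,G3,14), (22,G2,15), (26,G2,16.5), (26,G3,16.5)
Step 2: Sum ranks within each group.
R_1 = 21 (n_1 = 4)
R_2 = 67 (n_2 = 5)
R_3 = 41 (n_3 = 3)
R_4 = 24 (n_4 = 5)
Step 3: H = 12/(N(N+1)) * sum(R_i^2/n_i) - 3(N+1)
     = 12/(17*18) * (21^2/4 + 67^2/5 + 41^2/3 + 24^2/5) - 3*18
     = 0.039216 * 1683.58 - 54
     = 12.022876.
Step 4: Ties present; correction factor C = 1 - 24/(17^3 - 17) = 0.995098. Corrected H = 12.022876 / 0.995098 = 12.082102.
Step 5: Under H0, H ~ chi^2(3); p-value = 0.007107.
Step 6: alpha = 0.1. reject H0.

H = 12.0821, df = 3, p = 0.007107, reject H0.


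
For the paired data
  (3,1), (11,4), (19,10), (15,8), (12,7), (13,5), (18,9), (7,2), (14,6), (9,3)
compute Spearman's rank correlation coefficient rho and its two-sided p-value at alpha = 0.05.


Step 1: Rank x and y separately (midranks; no ties here).
rank(x): 3->1, 11->4, 19->10, 15->8, 12->5, 13->6, 18->9, 7->2, 14->7, 9->3
rank(y): 1->1, 4->4, 10->10, 8->8, 7->7, 5->5, 9->9, 2->2, 6->6, 3->3
Step 2: d_i = R_x(i) - R_y(i); compute d_i^2.
  (1-1)^2=0, (4-4)^2=0, (10-10)^2=0, (8-8)^2=0, (5-7)^2=4, (6-5)^2=1, (9-9)^2=0, (2-2)^2=0, (7-6)^2=1, (3-3)^2=0
sum(d^2) = 6.
Step 3: rho = 1 - 6*6 / (10*(10^2 - 1)) = 1 - 36/990 = 0.963636.
Step 4: Under H0, t = rho * sqrt((n-2)/(1-rho^2)) = 10.1999 ~ t(8).
Step 5: Two-sided p-value from the t-distribution with 8 df = 0.000007.
Step 6: alpha = 0.05. reject H0.

rho = 0.9636, p = 0.000007, reject H0 at alpha = 0.05.


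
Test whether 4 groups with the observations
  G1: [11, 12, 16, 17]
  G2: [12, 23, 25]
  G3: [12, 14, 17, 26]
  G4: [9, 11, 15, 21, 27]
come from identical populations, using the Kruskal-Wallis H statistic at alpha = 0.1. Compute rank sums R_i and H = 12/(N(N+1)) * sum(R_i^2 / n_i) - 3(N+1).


Step 1: Combine all N = 16 observations and assign midranks.
sorted (value, group, rank): (9,G4,1), (11,G1,2.5), (11,G4,2.5), (12,G1,5), (12,G2,5), (12,G3,5), (14,G3,7), (15,G4,8), (16,G1,9), (17,G1,10.5), (17,G3,10.5), (21,G4,12), (23,G2,13), (25,G2,14), (26,G3,15), (27,G4,16)
Step 2: Sum ranks within each group.
R_1 = 27 (n_1 = 4)
R_2 = 32 (n_2 = 3)
R_3 = 37.5 (n_3 = 4)
R_4 = 39.5 (n_4 = 5)
Step 3: H = 12/(N(N+1)) * sum(R_i^2/n_i) - 3(N+1)
     = 12/(16*17) * (27^2/4 + 32^2/3 + 37.5^2/4 + 39.5^2/5) - 3*17
     = 0.044118 * 1187.2 - 51
     = 1.376287.
Step 4: Ties present; correction factor C = 1 - 36/(16^3 - 16) = 0.991176. Corrected H = 1.376287 / 0.991176 = 1.388539.
Step 5: Under H0, H ~ chi^2(3); p-value = 0.708224.
Step 6: alpha = 0.1. fail to reject H0.

H = 1.3885, df = 3, p = 0.708224, fail to reject H0.


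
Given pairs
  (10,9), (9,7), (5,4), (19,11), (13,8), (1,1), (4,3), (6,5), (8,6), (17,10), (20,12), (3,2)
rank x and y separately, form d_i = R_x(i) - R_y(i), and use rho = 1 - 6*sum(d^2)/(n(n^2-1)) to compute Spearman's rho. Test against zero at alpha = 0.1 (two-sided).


Step 1: Rank x and y separately (midranks; no ties here).
rank(x): 10->8, 9->7, 5->4, 19->11, 13->9, 1->1, 4->3, 6->5, 8->6, 17->10, 20->12, 3->2
rank(y): 9->9, 7->7, 4->4, 11->11, 8->8, 1->1, 3->3, 5->5, 6->6, 10->10, 12->12, 2->2
Step 2: d_i = R_x(i) - R_y(i); compute d_i^2.
  (8-9)^2=1, (7-7)^2=0, (4-4)^2=0, (11-11)^2=0, (9-8)^2=1, (1-1)^2=0, (3-3)^2=0, (5-5)^2=0, (6-6)^2=0, (10-10)^2=0, (12-12)^2=0, (2-2)^2=0
sum(d^2) = 2.
Step 3: rho = 1 - 6*2 / (12*(12^2 - 1)) = 1 - 12/1716 = 0.993007.
Step 4: Under H0, t = rho * sqrt((n-2)/(1-rho^2)) = 26.5990 ~ t(10).
Step 5: Two-sided p-value from the t-distribution with 10 df = 0.000000.
Step 6: alpha = 0.1. reject H0.

rho = 0.9930, p = 0.000000, reject H0 at alpha = 0.1.


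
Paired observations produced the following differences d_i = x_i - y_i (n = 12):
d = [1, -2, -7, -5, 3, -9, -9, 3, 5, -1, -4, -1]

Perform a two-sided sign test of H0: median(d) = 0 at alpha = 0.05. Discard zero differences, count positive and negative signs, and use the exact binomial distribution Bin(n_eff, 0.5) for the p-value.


Step 1: Discard zero differences. Original n = 12; n_eff = number of nonzero differences = 12.
Nonzero differences (with sign): +1, -2, -7, -5, +3, -9, -9, +3, +5, -1, -4, -1
Step 2: Count signs: positive = 4, negative = 8.
Step 3: Under H0: P(positive) = 0.5, so the number of positives S ~ Bin(12, 0.5).
Step 4: Two-sided exact p-value = sum of Bin(12,0.5) probabilities at or below the observed probability = 0.387695.
Step 5: alpha = 0.05. fail to reject H0.

n_eff = 12, pos = 4, neg = 8, p = 0.387695, fail to reject H0.


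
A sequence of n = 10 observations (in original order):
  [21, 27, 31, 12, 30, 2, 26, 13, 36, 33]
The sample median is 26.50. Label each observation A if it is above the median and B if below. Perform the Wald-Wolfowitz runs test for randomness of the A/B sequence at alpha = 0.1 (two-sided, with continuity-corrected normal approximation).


Step 1: Compute median = 26.50; label A = above, B = below.
Labels in order: BAABABBBAA  (n_A = 5, n_B = 5)
Step 2: Count runs R = 6.
Step 3: Under H0 (random ordering), E[R] = 2*n_A*n_B/(n_A+n_B) + 1 = 2*5*5/10 + 1 = 6.0000.
        Var[R] = 2*n_A*n_B*(2*n_A*n_B - n_A - n_B) / ((n_A+n_B)^2 * (n_A+n_B-1)) = 2000/900 = 2.2222.
        SD[R] = 1.4907.
Step 4: R = E[R], so z = 0 with no continuity correction.
Step 5: Two-sided p-value via normal approximation = 2*(1 - Phi(|z|)) = 1.000000.
Step 6: alpha = 0.1. fail to reject H0.

R = 6, z = 0.0000, p = 1.000000, fail to reject H0.


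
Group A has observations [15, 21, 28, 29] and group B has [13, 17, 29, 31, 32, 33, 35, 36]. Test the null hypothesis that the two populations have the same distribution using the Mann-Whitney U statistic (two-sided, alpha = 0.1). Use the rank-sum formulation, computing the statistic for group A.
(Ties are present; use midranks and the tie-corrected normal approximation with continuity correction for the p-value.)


Step 1: Combine and sort all 12 observations; assign midranks.
sorted (value, group): (13,Y), (15,X), (17,Y), (21,X), (28,X), (29,X), (29,Y), (31,Y), (32,Y), (33,Y), (35,Y), (36,Y)
ranks: 13->1, 15->2, 17->3, 21->4, 28->5, 29->6.5, 29->6.5, 31->8, 32->9, 33->10, 35->11, 36->12
Step 2: Rank sum for X: R1 = 2 + 4 + 5 + 6.5 = 17.5.
Step 3: U_X = R1 - n1(n1+1)/2 = 17.5 - 4*5/2 = 17.5 - 10 = 7.5.
       U_Y = n1*n2 - U_X = 32 - 7.5 = 24.5.
Step 4: Ties are present, so use the tie-corrected normal approximation (with continuity correction) for the p-value.
Step 5: p-value = 0.173478; compare to alpha = 0.1. fail to reject H0.

U_X = 7.5, p = 0.173478, fail to reject H0 at alpha = 0.1.


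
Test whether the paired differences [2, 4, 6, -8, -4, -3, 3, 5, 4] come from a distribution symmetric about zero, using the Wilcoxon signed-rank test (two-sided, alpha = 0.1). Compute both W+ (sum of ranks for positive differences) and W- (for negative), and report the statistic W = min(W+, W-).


Step 1: Drop any zero differences (none here) and take |d_i|.
|d| = [2, 4, 6, 8, 4, 3, 3, 5, 4]
Step 2: Midrank |d_i| (ties get averaged ranks).
ranks: |2|->1, |4|->5, |6|->8, |8|->9, |4|->5, |3|->2.5, |3|->2.5, |5|->7, |4|->5
Step 3: Attach original signs; sum ranks with positive sign and with negative sign.
W+ = 1 + 5 + 8 + 2.5 + 7 + 5 = 28.5
W- = 9 + 5 + 2.5 = 16.5
(Check: W+ + W- = 45 should equal n(n+1)/2 = 45.)
Step 4: Test statistic W = min(W+, W-) = 16.5.
Step 5: Ties in |d|, so use the tie-corrected normal approximation.
        E[W] = n(n+1)/4 = 9*10/4 = 22.5.
        Tie groups: |d|=3 (t=2), |d|=4 (t=3); sum(t^3 - t) = 30.
        Var[W] = n(n+1)(2n+1)/24 - sum(t^3-t)/48 = 1710/24 - 30/48 = 70.625.
        z = (W - E[W]) / sqrt(Var[W]) = (16.5 - 22.5) / 8.4039 = -0.7140.
        Two-sided p = 2*Phi(z) = 0.475254.
Step 6: alpha = 0.1. fail to reject H0.

W+ = 28.5, W- = 16.5, W = min = 16.5, p = 0.475254, fail to reject H0.


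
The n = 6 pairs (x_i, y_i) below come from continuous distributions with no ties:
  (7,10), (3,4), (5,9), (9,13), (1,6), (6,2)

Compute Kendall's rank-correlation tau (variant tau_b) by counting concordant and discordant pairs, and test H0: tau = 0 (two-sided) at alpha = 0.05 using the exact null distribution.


Step 1: Enumerate the 15 unordered pairs (i,j) with i<j and classify each by sign(x_j-x_i) * sign(y_j-y_i).
  (1,2):dx=-4,dy=-6->C; (1,3):dx=-2,dy=-1->C; (1,4):dx=+2,dy=+3->C; (1,5):dx=-6,dy=-4->C
  (1,6):dx=-1,dy=-8->C; (2,3):dx=+2,dy=+5->C; (2,4):dx=+6,dy=+9->C; (2,5):dx=-2,dy=+2->D
  (2,6):dx=+3,dy=-2->D; (3,4):dx=+4,dy=+4->C; (3,5):dx=-4,dy=-3->C; (3,6):dx=+1,dy=-7->D
  (4,5):dx=-8,dy=-7->C; (4,6):dx=-3,dy=-11->C; (5,6):dx=+5,dy=-4->D
Step 2: C = 11, D = 4, total pairs = 15.
Step 3: tau = (C - D)/(n(n-1)/2) = (11 - 4)/15 = 0.466667.
Step 4: Exact two-sided p-value (enumerate n! = 720 permutations of y under H0): p = 0.272222.
Step 5: alpha = 0.05. fail to reject H0.

tau_b = 0.4667 (C=11, D=4), p = 0.272222, fail to reject H0.


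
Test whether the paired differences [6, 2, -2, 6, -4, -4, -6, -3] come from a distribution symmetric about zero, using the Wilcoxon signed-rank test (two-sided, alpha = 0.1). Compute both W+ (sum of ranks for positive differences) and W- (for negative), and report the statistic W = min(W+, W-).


Step 1: Drop any zero differences (none here) and take |d_i|.
|d| = [6, 2, 2, 6, 4, 4, 6, 3]
Step 2: Midrank |d_i| (ties get averaged ranks).
ranks: |6|->7, |2|->1.5, |2|->1.5, |6|->7, |4|->4.5, |4|->4.5, |6|->7, |3|->3
Step 3: Attach original signs; sum ranks with positive sign and with negative sign.
W+ = 7 + 1.5 + 7 = 15.5
W- = 1.5 + 4.5 + 4.5 + 7 + 3 = 20.5
(Check: W+ + W- = 36 should equal n(n+1)/2 = 36.)
Step 4: Test statistic W = min(W+, W-) = 15.5.
Step 5: Ties in |d|, so use the tie-corrected normal approximation.
        E[W] = n(n+1)/4 = 8*9/4 = 18.
        Tie groups: |d|=2 (t=2), |d|=4 (t=2), |d|=6 (t=3); sum(t^3 - t) = 36.
        Var[W] = n(n+1)(2n+1)/24 - sum(t^3-t)/48 = 1224/24 - 36/48 = 50.25.
        z = (W - E[W]) / sqrt(Var[W]) = (15.5 - 18) / 7.0887 = -0.3527.
        Two-sided p = 2*Phi(z) = 0.724334.
Step 6: alpha = 0.1. fail to reject H0.

W+ = 15.5, W- = 20.5, W = min = 15.5, p = 0.724334, fail to reject H0.


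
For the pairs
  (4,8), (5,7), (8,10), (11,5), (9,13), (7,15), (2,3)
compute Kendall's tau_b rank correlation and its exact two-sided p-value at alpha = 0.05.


Step 1: Enumerate the 21 unordered pairs (i,j) with i<j and classify each by sign(x_j-x_i) * sign(y_j-y_i).
  (1,2):dx=+1,dy=-1->D; (1,3):dx=+4,dy=+2->C; (1,4):dx=+7,dy=-3->D; (1,5):dx=+5,dy=+5->C
  (1,6):dx=+3,dy=+7->C; (1,7):dx=-2,dy=-5->C; (2,3):dx=+3,dy=+3->C; (2,4):dx=+6,dy=-2->D
  (2,5):dx=+4,dy=+6->C; (2,6):dx=+2,dy=+8->C; (2,7):dx=-3,dy=-4->C; (3,4):dx=+3,dy=-5->D
  (3,5):dx=+1,dy=+3->C; (3,6):dx=-1,dy=+5->D; (3,7):dx=-6,dy=-7->C; (4,5):dx=-2,dy=+8->D
  (4,6):dx=-4,dy=+10->D; (4,7):dx=-9,dy=-2->C; (5,6):dx=-2,dy=+2->D; (5,7):dx=-7,dy=-10->C
  (6,7):dx=-5,dy=-12->C
Step 2: C = 13, D = 8, total pairs = 21.
Step 3: tau = (C - D)/(n(n-1)/2) = (13 - 8)/21 = 0.238095.
Step 4: Exact two-sided p-value (enumerate n! = 5040 permutations of y under H0): p = 0.561905.
Step 5: alpha = 0.05. fail to reject H0.

tau_b = 0.2381 (C=13, D=8), p = 0.561905, fail to reject H0.


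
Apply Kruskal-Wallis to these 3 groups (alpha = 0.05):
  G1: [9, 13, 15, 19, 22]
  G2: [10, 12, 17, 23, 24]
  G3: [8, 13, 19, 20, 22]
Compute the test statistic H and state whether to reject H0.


Step 1: Combine all N = 15 observations and assign midranks.
sorted (value, group, rank): (8,G3,1), (9,G1,2), (10,G2,3), (12,G2,4), (13,G1,5.5), (13,G3,5.5), (15,G1,7), (17,G2,8), (19,G1,9.5), (19,G3,9.5), (20,G3,11), (22,G1,12.5), (22,G3,12.5), (23,G2,14), (24,G2,15)
Step 2: Sum ranks within each group.
R_1 = 36.5 (n_1 = 5)
R_2 = 44 (n_2 = 5)
R_3 = 39.5 (n_3 = 5)
Step 3: H = 12/(N(N+1)) * sum(R_i^2/n_i) - 3(N+1)
     = 12/(15*16) * (36.5^2/5 + 44^2/5 + 39.5^2/5) - 3*16
     = 0.050000 * 965.7 - 48
     = 0.285000.
Step 4: Ties present; correction factor C = 1 - 18/(15^3 - 15) = 0.994643. Corrected H = 0.285000 / 0.994643 = 0.286535.
Step 5: Under H0, H ~ chi^2(2); p-value = 0.866522.
Step 6: alpha = 0.05. fail to reject H0.

H = 0.2865, df = 2, p = 0.866522, fail to reject H0.


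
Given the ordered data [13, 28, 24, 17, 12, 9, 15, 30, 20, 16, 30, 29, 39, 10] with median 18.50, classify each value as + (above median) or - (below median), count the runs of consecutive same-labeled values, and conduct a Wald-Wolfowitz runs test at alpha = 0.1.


Step 1: Compute median = 18.50; label A = above, B = below.
Labels in order: BAABBBBAABAAAB  (n_A = 7, n_B = 7)
Step 2: Count runs R = 7.
Step 3: Under H0 (random ordering), E[R] = 2*n_A*n_B/(n_A+n_B) + 1 = 2*7*7/14 + 1 = 8.0000.
        Var[R] = 2*n_A*n_B*(2*n_A*n_B - n_A - n_B) / ((n_A+n_B)^2 * (n_A+n_B-1)) = 8232/2548 = 3.2308.
        SD[R] = 1.7974.
Step 4: Continuity-corrected z = (R + 0.5 - E[R]) / SD[R] = (7 + 0.5 - 8.0000) / 1.7974 = -0.2782.
Step 5: Two-sided p-value via normal approximation = 2*(1 - Phi(|z|)) = 0.780879.
Step 6: alpha = 0.1. fail to reject H0.

R = 7, z = -0.2782, p = 0.780879, fail to reject H0.


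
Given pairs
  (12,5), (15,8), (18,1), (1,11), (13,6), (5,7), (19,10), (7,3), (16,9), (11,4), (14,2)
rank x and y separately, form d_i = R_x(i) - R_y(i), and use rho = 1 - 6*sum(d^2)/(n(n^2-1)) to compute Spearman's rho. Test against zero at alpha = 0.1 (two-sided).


Step 1: Rank x and y separately (midranks; no ties here).
rank(x): 12->5, 15->8, 18->10, 1->1, 13->6, 5->2, 19->11, 7->3, 16->9, 11->4, 14->7
rank(y): 5->5, 8->8, 1->1, 11->11, 6->6, 7->7, 10->10, 3->3, 9->9, 4->4, 2->2
Step 2: d_i = R_x(i) - R_y(i); compute d_i^2.
  (5-5)^2=0, (8-8)^2=0, (10-1)^2=81, (1-11)^2=100, (6-6)^2=0, (2-7)^2=25, (11-10)^2=1, (3-3)^2=0, (9-9)^2=0, (4-4)^2=0, (7-2)^2=25
sum(d^2) = 232.
Step 3: rho = 1 - 6*232 / (11*(11^2 - 1)) = 1 - 1392/1320 = -0.054545.
Step 4: Under H0, t = rho * sqrt((n-2)/(1-rho^2)) = -0.1639 ~ t(9).
Step 5: Two-sided p-value from the t-distribution with 9 df = 0.873447.
Step 6: alpha = 0.1. fail to reject H0.

rho = -0.0545, p = 0.873447, fail to reject H0 at alpha = 0.1.


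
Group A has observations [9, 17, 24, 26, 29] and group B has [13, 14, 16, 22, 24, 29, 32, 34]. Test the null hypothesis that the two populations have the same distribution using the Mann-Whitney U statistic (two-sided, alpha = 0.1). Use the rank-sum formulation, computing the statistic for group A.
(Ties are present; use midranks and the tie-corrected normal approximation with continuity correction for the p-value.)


Step 1: Combine and sort all 13 observations; assign midranks.
sorted (value, group): (9,X), (13,Y), (14,Y), (16,Y), (17,X), (22,Y), (24,X), (24,Y), (26,X), (29,X), (29,Y), (32,Y), (34,Y)
ranks: 9->1, 13->2, 14->3, 16->4, 17->5, 22->6, 24->7.5, 24->7.5, 26->9, 29->10.5, 29->10.5, 32->12, 34->13
Step 2: Rank sum for X: R1 = 1 + 5 + 7.5 + 9 + 10.5 = 33.
Step 3: U_X = R1 - n1(n1+1)/2 = 33 - 5*6/2 = 33 - 15 = 18.
       U_Y = n1*n2 - U_X = 40 - 18 = 22.
Step 4: Ties are present, so use the tie-corrected normal approximation (with continuity correction) for the p-value.
Step 5: p-value = 0.825728; compare to alpha = 0.1. fail to reject H0.

U_X = 18, p = 0.825728, fail to reject H0 at alpha = 0.1.


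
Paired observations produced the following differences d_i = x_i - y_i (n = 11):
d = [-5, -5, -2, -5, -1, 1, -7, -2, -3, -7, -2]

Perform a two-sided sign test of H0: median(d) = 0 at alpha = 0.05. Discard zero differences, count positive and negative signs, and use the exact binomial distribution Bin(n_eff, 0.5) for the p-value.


Step 1: Discard zero differences. Original n = 11; n_eff = number of nonzero differences = 11.
Nonzero differences (with sign): -5, -5, -2, -5, -1, +1, -7, -2, -3, -7, -2
Step 2: Count signs: positive = 1, negative = 10.
Step 3: Under H0: P(positive) = 0.5, so the number of positives S ~ Bin(11, 0.5).
Step 4: Two-sided exact p-value = sum of Bin(11,0.5) probabilities at or below the observed probability = 0.011719.
Step 5: alpha = 0.05. reject H0.

n_eff = 11, pos = 1, neg = 10, p = 0.011719, reject H0.


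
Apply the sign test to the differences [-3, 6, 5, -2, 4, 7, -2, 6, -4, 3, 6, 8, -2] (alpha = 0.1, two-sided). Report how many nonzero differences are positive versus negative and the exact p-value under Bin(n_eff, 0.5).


Step 1: Discard zero differences. Original n = 13; n_eff = number of nonzero differences = 13.
Nonzero differences (with sign): -3, +6, +5, -2, +4, +7, -2, +6, -4, +3, +6, +8, -2
Step 2: Count signs: positive = 8, negative = 5.
Step 3: Under H0: P(positive) = 0.5, so the number of positives S ~ Bin(13, 0.5).
Step 4: Two-sided exact p-value = sum of Bin(13,0.5) probabilities at or below the observed probability = 0.581055.
Step 5: alpha = 0.1. fail to reject H0.

n_eff = 13, pos = 8, neg = 5, p = 0.581055, fail to reject H0.


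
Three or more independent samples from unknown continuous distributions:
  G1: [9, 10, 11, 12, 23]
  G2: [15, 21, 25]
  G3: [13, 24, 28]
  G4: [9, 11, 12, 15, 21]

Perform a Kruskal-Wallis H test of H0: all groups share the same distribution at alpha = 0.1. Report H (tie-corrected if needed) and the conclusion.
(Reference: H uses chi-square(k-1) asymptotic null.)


Step 1: Combine all N = 16 observations and assign midranks.
sorted (value, group, rank): (9,G1,1.5), (9,G4,1.5), (10,G1,3), (11,G1,4.5), (11,G4,4.5), (12,G1,6.5), (12,G4,6.5), (13,G3,8), (15,G2,9.5), (15,G4,9.5), (21,G2,11.5), (21,G4,11.5), (23,G1,13), (24,G3,14), (25,G2,15), (28,G3,16)
Step 2: Sum ranks within each group.
R_1 = 28.5 (n_1 = 5)
R_2 = 36 (n_2 = 3)
R_3 = 38 (n_3 = 3)
R_4 = 33.5 (n_4 = 5)
Step 3: H = 12/(N(N+1)) * sum(R_i^2/n_i) - 3(N+1)
     = 12/(16*17) * (28.5^2/5 + 36^2/3 + 38^2/3 + 33.5^2/5) - 3*17
     = 0.044118 * 1300.23 - 51
     = 6.363235.
Step 4: Ties present; correction factor C = 1 - 30/(16^3 - 16) = 0.992647. Corrected H = 6.363235 / 0.992647 = 6.410370.
Step 5: Under H0, H ~ chi^2(3); p-value = 0.093265.
Step 6: alpha = 0.1. reject H0.

H = 6.4104, df = 3, p = 0.093265, reject H0.


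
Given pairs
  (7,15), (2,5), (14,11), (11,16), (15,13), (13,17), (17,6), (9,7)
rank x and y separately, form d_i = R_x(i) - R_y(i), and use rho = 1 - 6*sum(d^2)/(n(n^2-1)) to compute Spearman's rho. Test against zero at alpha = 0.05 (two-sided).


Step 1: Rank x and y separately (midranks; no ties here).
rank(x): 7->2, 2->1, 14->6, 11->4, 15->7, 13->5, 17->8, 9->3
rank(y): 15->6, 5->1, 11->4, 16->7, 13->5, 17->8, 6->2, 7->3
Step 2: d_i = R_x(i) - R_y(i); compute d_i^2.
  (2-6)^2=16, (1-1)^2=0, (6-4)^2=4, (4-7)^2=9, (7-5)^2=4, (5-8)^2=9, (8-2)^2=36, (3-3)^2=0
sum(d^2) = 78.
Step 3: rho = 1 - 6*78 / (8*(8^2 - 1)) = 1 - 468/504 = 0.071429.
Step 4: Under H0, t = rho * sqrt((n-2)/(1-rho^2)) = 0.1754 ~ t(6).
Step 5: Two-sided p-value from the t-distribution with 6 df = 0.866526.
Step 6: alpha = 0.05. fail to reject H0.

rho = 0.0714, p = 0.866526, fail to reject H0 at alpha = 0.05.


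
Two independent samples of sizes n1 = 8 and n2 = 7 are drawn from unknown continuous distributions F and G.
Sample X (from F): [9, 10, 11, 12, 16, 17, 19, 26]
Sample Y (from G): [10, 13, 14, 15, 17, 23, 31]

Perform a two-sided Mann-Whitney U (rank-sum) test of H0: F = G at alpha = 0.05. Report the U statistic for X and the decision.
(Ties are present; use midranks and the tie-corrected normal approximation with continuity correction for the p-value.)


Step 1: Combine and sort all 15 observations; assign midranks.
sorted (value, group): (9,X), (10,X), (10,Y), (11,X), (12,X), (13,Y), (14,Y), (15,Y), (16,X), (17,X), (17,Y), (19,X), (23,Y), (26,X), (31,Y)
ranks: 9->1, 10->2.5, 10->2.5, 11->4, 12->5, 13->6, 14->7, 15->8, 16->9, 17->10.5, 17->10.5, 19->12, 23->13, 26->14, 31->15
Step 2: Rank sum for X: R1 = 1 + 2.5 + 4 + 5 + 9 + 10.5 + 12 + 14 = 58.
Step 3: U_X = R1 - n1(n1+1)/2 = 58 - 8*9/2 = 58 - 36 = 22.
       U_Y = n1*n2 - U_X = 56 - 22 = 34.
Step 4: Ties are present, so use the tie-corrected normal approximation (with continuity correction) for the p-value.
Step 5: p-value = 0.523707; compare to alpha = 0.05. fail to reject H0.

U_X = 22, p = 0.523707, fail to reject H0 at alpha = 0.05.


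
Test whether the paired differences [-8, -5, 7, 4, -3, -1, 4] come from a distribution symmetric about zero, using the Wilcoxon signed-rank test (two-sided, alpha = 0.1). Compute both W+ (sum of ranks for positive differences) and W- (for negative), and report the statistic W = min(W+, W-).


Step 1: Drop any zero differences (none here) and take |d_i|.
|d| = [8, 5, 7, 4, 3, 1, 4]
Step 2: Midrank |d_i| (ties get averaged ranks).
ranks: |8|->7, |5|->5, |7|->6, |4|->3.5, |3|->2, |1|->1, |4|->3.5
Step 3: Attach original signs; sum ranks with positive sign and with negative sign.
W+ = 6 + 3.5 + 3.5 = 13
W- = 7 + 5 + 2 + 1 = 15
(Check: W+ + W- = 28 should equal n(n+1)/2 = 28.)
Step 4: Test statistic W = min(W+, W-) = 13.
Step 5: Ties in |d|, so use the tie-corrected normal approximation.
        E[W] = n(n+1)/4 = 7*8/4 = 14.
        Tie groups: |d|=4 (t=2); sum(t^3 - t) = 6.
        Var[W] = n(n+1)(2n+1)/24 - sum(t^3-t)/48 = 840/24 - 6/48 = 34.875.
        z = (W - E[W]) / sqrt(Var[W]) = (13 - 14) / 5.9055 = -0.1693.
        Two-sided p = 2*Phi(z) = 0.865534.
Step 6: alpha = 0.1. fail to reject H0.

W+ = 13, W- = 15, W = min = 13, p = 0.865534, fail to reject H0.
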